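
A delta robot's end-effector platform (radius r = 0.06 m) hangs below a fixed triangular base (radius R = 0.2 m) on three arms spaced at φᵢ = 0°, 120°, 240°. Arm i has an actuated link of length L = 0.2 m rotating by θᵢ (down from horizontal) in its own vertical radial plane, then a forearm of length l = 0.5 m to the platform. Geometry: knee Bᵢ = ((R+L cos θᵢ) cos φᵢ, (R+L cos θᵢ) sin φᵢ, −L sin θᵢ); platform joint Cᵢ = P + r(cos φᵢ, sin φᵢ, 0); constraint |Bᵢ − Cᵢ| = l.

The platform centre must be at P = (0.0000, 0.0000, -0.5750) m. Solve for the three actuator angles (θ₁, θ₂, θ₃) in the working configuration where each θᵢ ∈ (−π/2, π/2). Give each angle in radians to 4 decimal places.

φ1=0.0° → target in arm frame (0.0000, 0.0000)
  e−x'=0.1400;  (l²−L²−(e−x')²−y'²−z²)/2L = -0.3506
  θ1 = atan2(B,A) + arccos(C/0.5918) = 0.8728
rotate P by −φ2: (0.0000, 0.0000, -0.5750)
  e−x'=0.1400;  (l²−L²−(e−x')²−y'²−z²)/2L = -0.3506
  θ2 = atan2(B,A) + arccos(C/0.5918) = 0.8728
rotate P by −φ3: (0.0000, 0.0000, -0.5750)
  A cos θ + B sin θ = C:  0.1400·cos θ + -0.5750·sin θ = -0.3506
  √(A²+B²)=0.5918;  θ3 = -1.3320+2.2048 ≈ 0.8728

θ₁ = 0.8728, θ₂ = 0.8728, θ₃ = 0.8728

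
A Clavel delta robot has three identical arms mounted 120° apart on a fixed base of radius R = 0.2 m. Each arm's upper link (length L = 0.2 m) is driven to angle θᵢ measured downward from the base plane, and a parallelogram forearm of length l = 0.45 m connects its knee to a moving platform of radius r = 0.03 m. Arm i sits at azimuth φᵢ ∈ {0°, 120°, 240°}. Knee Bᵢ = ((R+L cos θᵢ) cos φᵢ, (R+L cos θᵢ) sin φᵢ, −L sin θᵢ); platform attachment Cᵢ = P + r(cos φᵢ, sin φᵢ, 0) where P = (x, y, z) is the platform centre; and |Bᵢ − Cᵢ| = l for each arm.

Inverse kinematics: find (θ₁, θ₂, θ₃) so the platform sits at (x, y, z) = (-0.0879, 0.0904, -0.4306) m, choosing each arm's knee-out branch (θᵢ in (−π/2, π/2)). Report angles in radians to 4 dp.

θ₁ = 1.0473, θ₂ = 0.2620, θ₃ = 0.8726

φ1=0.0° → target in arm frame (-0.0879, 0.0904)
  A=0.2579, B=-0.4306, C=(l²−L²−A²−y'²−z²)/(2L)=-0.2440
  γ=atan2(-0.4306,0.2579)=-1.0312;  ψ=arccos(-0.4861)=2.0785;  θ1=γ+ψ≈1.0473
rotate P by −φ2: (0.1222, 0.0309, -0.4306)
  A=0.0478, B=-0.4306, C=(l²−L²−A²−y'²−z²)/(2L)=-0.0654
  γ=atan2(-0.4306,0.0478)=-1.4603;  ψ=arccos(-0.1509)=1.7223;  θ2=γ+ψ≈0.2620
arm 3 (φ=240.0°): x'=-0.0343, y'=-0.1213
  A=0.2043, B=-0.4306, C=(l²−L²−A²−y'²−z²)/(2L)=-0.1985
  √(A²+B²)=0.4766;  θ3 = -1.1277+2.0003 ≈ 0.8726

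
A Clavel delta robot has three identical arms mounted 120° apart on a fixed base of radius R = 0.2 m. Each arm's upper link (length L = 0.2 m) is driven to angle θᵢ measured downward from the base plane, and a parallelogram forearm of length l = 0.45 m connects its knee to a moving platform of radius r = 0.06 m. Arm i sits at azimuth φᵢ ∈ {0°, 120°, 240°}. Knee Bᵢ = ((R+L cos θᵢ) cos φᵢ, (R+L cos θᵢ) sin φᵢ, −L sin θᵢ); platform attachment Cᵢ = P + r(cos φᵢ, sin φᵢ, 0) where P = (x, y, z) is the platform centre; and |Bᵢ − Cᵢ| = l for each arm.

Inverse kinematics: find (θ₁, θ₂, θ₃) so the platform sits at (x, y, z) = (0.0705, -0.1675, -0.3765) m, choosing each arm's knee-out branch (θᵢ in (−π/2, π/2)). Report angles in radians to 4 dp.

arm 1 (φ=0.0°): x'=0.0705, y'=-0.1675
  A cos θ + B sin θ = C:  0.0695·cos θ + -0.3765·sin θ = -0.0303
  θ1 = atan2(B,A) + arccos(C/0.3829) = 0.2619
arm 2 (φ=120.0°): x'=-0.1803, y'=0.0227
  A=0.3203, B=-0.3765, C=(l²−L²−A²−y'²−z²)/(2L)=-0.2059
  θ2 = atan2(B,A) + arccos(C/0.4943) = 1.1346
arm 3 (φ=240.0°): x'=0.1098, y'=0.1448
  A=0.0302, B=-0.3765, C=(l²−L²−A²−y'²−z²)/(2L)=-0.0028
  √(A²+B²)=0.3777;  θ3 = -1.4908+1.5783 ≈ 0.0875

θ₁ = 0.2619, θ₂ = 1.1346, θ₃ = 0.0875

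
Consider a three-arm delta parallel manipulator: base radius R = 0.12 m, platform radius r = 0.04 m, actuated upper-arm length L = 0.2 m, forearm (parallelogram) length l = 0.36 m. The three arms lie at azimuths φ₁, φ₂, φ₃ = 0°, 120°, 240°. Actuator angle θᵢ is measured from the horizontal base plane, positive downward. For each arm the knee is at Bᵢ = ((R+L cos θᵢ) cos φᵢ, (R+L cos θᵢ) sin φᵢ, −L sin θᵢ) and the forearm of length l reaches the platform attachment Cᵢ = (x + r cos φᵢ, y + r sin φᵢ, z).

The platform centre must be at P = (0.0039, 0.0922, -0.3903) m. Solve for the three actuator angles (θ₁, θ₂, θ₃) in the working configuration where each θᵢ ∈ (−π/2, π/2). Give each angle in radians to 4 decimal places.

θ₁ = 0.6981, θ₂ = 0.4361, θ₃ = 0.9597

rotate P by −φ1: (0.0039, 0.0922, -0.3903)
  A=0.0761, B=-0.3903, C=(l²−L²−A²−y'²−z²)/(2L)=-0.1926
  γ=atan2(-0.3903,0.0761)=-1.3782;  ψ=arccos(-0.4843)=2.0763;  θ1=γ+ψ≈0.6981
rotate P by −φ2: (0.0779, -0.0495, -0.3903)
  A=0.0021, B=-0.3903, C=(l²−L²−A²−y'²−z²)/(2L)=-0.1630
  √(A²+B²)=0.3903;  θ2 = -1.5654+2.0015 ≈ 0.4361
arm 3 (φ=240.0°): x'=-0.0818, y'=-0.0427
  A cos θ + B sin θ = C:  0.1618·cos θ + -0.3903·sin θ = -0.2268
  √(A²+B²)=0.4225;  θ3 = -1.1778+2.1376 ≈ 0.9597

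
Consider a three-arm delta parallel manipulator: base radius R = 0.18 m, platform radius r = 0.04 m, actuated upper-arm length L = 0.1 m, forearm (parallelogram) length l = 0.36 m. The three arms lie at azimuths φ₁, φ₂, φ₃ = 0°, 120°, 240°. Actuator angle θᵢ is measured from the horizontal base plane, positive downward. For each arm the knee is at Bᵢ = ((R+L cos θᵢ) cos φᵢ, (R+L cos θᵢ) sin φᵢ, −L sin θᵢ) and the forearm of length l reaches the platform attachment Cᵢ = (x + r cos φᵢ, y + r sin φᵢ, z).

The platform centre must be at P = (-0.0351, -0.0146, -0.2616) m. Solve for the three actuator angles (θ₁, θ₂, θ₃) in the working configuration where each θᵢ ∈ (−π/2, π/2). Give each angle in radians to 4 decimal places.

φ1=0.0° → target in arm frame (-0.0351, -0.0146)
  A=0.1751, B=-0.2616, C=(l²−L²−A²−y'²−z²)/(2L)=0.1015
  √(A²+B²)=0.3148;  θ1 = -0.9809+1.2426 ≈ 0.2617
arm 2 (φ=120.0°): x'=0.0049, y'=0.0377
  A cos θ + B sin θ = C:  0.1351·cos θ + -0.2616·sin θ = 0.1575
  √(A²+B²)=0.2944;  θ2 = -1.0941+1.0065 ≈ -0.0876
rotate P by −φ3: (0.0302, -0.0231, -0.2616)
  A cos θ + B sin θ = C:  0.1098·cos θ + -0.2616·sin θ = 0.1929
  θ3 = atan2(B,A) + arccos(C/0.2837) = -0.3501

θ₁ = 0.2617, θ₂ = -0.0876, θ₃ = -0.3501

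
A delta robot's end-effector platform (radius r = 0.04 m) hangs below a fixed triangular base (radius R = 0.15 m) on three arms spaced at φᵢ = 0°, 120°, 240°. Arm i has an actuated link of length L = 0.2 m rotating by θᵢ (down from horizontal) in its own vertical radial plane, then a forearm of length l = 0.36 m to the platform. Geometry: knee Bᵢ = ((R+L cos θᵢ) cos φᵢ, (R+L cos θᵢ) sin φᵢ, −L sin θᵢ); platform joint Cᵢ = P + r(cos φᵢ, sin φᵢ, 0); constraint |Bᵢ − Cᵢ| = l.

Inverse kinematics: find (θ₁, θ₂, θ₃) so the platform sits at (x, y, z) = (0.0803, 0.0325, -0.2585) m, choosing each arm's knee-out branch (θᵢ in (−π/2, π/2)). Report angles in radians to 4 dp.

θ₁ = -0.0872, θ₂ = 0.4363, θ₃ = 0.6983

φ1=0.0° → target in arm frame (0.0803, 0.0325)
  A=0.0297, B=-0.2585, C=(l²−L²−A²−y'²−z²)/(2L)=0.0521
  √(A²+B²)=0.2602;  θ1 = -1.4564+1.3692 ≈ -0.0872
arm 2 (φ=120.0°): x'=-0.0120, y'=-0.0858
  A=0.1220, B=-0.2585, C=(l²−L²−A²−y'²−z²)/(2L)=0.0013
  θ2 = atan2(B,A) + arccos(C/0.2858) = 0.4363
rotate P by −φ3: (-0.0683, 0.0533, -0.2585)
  e−x'=0.1783;  (l²−L²−(e−x')²−y'²−z²)/2L = -0.0296
  γ=atan2(-0.2585,0.1783)=-0.9670;  ψ=arccos(-0.0944)=1.6653;  θ3=γ+ψ≈0.6983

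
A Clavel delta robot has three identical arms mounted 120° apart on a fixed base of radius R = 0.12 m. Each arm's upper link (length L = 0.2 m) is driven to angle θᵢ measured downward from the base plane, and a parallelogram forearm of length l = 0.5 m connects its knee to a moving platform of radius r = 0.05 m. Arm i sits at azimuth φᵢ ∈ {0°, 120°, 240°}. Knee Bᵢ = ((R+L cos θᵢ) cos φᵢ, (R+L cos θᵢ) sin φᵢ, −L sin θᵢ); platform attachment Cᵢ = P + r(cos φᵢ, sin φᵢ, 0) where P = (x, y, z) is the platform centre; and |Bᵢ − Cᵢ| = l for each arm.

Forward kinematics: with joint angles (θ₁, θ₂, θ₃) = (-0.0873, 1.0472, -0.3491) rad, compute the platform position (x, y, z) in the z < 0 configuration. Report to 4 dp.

(0.1064, -0.2706, -0.3702)

S1 = (0.2692·cos0.0°, 0.2692·sin0.0°, 0.0174) = (0.2692, 0.0000, 0.0174)
arm 2 at φ=120.0°: e+L cos θ2 = 0.1700;  S2 = (-0.0850, 0.1472, -0.1732)
φ3=240.0°: virtual centre (-0.1290, -0.2234, 0.0684), radius l
eliminate P² terms by subtracting sphere 1 from 2 and 3
linear system: -0.7085x+0.2944y = -0.0139−-0.3813z; -0.7964x+-0.4468y = -0.0016−0.1019z
Cramer: x(z) = 0.0121-0.2547z;  y(z) = -0.0180+0.6822z
sphere 1 gives Az²+Bz+C=0 with A=1.5302, B=0.0715, C=-0.1833;  B²−4AC=1.1268;  roots -0.3702, 0.3235;  negative root z = -0.3702
x = 0.1064, y = -0.2706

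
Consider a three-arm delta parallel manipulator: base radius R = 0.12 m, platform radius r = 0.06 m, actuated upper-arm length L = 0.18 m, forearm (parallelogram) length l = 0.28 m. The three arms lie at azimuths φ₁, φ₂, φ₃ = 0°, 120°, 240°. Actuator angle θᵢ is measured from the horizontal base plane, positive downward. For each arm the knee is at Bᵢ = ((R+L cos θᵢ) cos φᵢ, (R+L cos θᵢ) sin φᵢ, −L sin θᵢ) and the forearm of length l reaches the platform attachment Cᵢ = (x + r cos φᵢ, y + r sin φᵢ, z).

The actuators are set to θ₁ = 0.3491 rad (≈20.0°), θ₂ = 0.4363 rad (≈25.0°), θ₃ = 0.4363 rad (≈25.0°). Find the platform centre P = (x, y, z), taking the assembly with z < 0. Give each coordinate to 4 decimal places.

(0.0112, 0.0000, -0.2373)

O1 = (0.2291·cos0.0°, 0.2291·sin0.0°, -0.0616) = (0.2291, 0.0000, -0.0616)
arm 2 at φ=120.0°: (R−r)+L cos θ2 = 0.2231;  O2 = (-0.1116, 0.1932, -0.0761)
arm 3 at φ=240.0°: (R−r)+L cos θ3 = 0.2231;  O3 = (-0.1116, -0.1932, -0.0761)
subtract pairs → two planes through P
linear system: -0.6814x+0.3865y = -0.0007−-0.0290z; -0.6814x+-0.3865y = -0.0007−-0.0290z
det = 0.5267;  x = 0.0011+-0.0425z,  y = 0.0000+0.0000z
sphere 1 gives Az²+Bz+C=0 with A=1.0018, B=0.1425, C=-0.0226;  B²−4AC=0.1108;  roots -0.2373, 0.0950;  negative root z = -0.2373
x = 0.0112, y = 0.0000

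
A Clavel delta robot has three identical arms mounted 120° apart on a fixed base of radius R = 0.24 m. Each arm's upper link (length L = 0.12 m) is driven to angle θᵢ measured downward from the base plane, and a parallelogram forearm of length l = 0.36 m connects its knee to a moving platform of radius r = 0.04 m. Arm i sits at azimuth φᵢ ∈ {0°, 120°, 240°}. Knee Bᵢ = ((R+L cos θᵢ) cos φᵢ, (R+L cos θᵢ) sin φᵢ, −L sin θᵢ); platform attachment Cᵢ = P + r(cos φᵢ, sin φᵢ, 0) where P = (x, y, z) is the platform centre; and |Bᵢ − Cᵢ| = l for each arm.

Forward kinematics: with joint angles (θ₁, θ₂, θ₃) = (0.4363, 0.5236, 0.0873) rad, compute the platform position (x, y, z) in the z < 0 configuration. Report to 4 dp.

(-0.0082, -0.0258, -0.2194)

φ1=0.0°: virtual centre (0.3088, 0.0000, -0.0507), radius l
φ2=120.0°: virtual centre (-0.1520, 0.2632, -0.0600), radius l
arm 3 at φ=240.0°: ρ3 = 0.3195;  S3 = (-0.1598, -0.2767, -0.0105)
eliminate P² terms by subtracting sphere 1 from 2 and 3
plane₁₂: -0.9214x+0.5264y+-0.0186z = -0.0019
Cramer: x(z) = -0.0012+0.0320z;  y(z) = -0.0058+0.0913z
sphere 1 gives Az²+Bz+C=0 with A=1.0094, B=0.0805, C=-0.0309;  B²−4AC=0.1313;  roots -0.2194, 0.1396;  negative root z = -0.2194
x = -0.0082, y = -0.0258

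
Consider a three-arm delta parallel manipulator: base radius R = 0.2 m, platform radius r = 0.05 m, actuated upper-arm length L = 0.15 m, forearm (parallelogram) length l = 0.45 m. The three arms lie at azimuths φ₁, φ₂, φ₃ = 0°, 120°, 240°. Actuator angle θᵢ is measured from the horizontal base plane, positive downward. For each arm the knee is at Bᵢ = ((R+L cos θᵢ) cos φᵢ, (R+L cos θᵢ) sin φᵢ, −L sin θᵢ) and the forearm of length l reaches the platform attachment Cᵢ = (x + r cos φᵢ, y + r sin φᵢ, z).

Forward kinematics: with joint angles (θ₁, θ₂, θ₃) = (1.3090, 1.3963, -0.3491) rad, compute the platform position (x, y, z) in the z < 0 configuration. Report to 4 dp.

(-0.1112, -0.2219, -0.3964)

arm 1 at φ=0.0°: e+L cos θ1 = 0.1888;  O1 = (0.1888, 0.0000, -0.1449)
O2 = (0.1760·cos120.0°, 0.1760·sin120.0°, -0.1477) = (-0.0880, 0.1525, -0.1477)
arm 3 at φ=240.0°: e+L cos θ3 = 0.2910;  O3 = (-0.1455, -0.2520, 0.0513)
eliminate P² terms by subtracting sphere 1 from 2 and 3
linear system: -0.5537x+0.3049y = -0.0038−-0.0057z; -0.6686x+-0.5039y = 0.0306−0.3924z
Cramer: x(z) = -0.0153+0.2419z;  y(z) = -0.0404+0.4578z
sphere 1 gives Az²+Bz+C=0 with A=1.2680, B=0.1540, C=-0.1382;  B²−4AC=0.7246;  roots -0.3964, 0.2749;  negative root z = -0.3964
x = -0.1112, y = -0.2219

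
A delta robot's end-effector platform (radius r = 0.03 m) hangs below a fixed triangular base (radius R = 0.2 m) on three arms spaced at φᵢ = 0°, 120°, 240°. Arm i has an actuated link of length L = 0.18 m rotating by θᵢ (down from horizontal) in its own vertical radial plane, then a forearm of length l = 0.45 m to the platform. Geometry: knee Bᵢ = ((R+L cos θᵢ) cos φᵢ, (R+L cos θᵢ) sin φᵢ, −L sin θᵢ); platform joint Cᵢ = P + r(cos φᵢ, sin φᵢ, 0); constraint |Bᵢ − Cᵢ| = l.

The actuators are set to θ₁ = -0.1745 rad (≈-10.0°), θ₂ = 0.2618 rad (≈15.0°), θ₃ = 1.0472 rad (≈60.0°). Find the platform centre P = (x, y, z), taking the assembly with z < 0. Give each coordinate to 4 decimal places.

(0.1131, 0.1069, -0.3378)

centre 1 = (0.3473·cos0.0°, 0.3473·sin0.0°, 0.0313) = (0.3473, 0.0000, 0.0313)
centre 2 = (0.3439·cos120.0°, 0.3439·sin120.0°, -0.0466) = (-0.1719, 0.2978, -0.0466)
arm 3 at φ=240.0°: e+L cos θ3 = 0.2600;  centre 3 = (-0.1300, -0.2252, -0.1559)
subtract pairs → two planes through P
[-1.0384 0.5956 -0.1557]·P = -0.0012;  [-0.9545 -0.4503 -0.3743]·P = -0.0297
Cramer: x(z) = 0.0176-0.2828z;  y(z) = 0.0287-0.2317z
into |P−centre ₁|² = l²: 1.1336z² + 0.1107z + -0.0920 = 0;  Δ = 0.4294;  z = -0.3378 or 0.2402 → z<0 root = -0.3378
x = 0.1131, y = 0.1069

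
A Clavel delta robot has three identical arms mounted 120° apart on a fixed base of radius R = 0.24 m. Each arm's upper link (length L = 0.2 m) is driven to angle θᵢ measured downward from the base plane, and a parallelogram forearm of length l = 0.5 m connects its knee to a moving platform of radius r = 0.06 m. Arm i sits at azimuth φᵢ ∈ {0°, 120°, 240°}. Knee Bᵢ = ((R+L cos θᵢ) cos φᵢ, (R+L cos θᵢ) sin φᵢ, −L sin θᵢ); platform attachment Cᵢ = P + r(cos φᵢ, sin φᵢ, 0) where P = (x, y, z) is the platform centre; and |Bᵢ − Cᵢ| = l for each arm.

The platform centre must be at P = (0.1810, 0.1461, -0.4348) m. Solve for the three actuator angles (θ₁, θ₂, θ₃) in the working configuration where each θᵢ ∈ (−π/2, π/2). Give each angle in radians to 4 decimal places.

arm 1 (φ=0.0°): x'=0.1810, y'=0.1461
  A=-0.0010, B=-0.4348, C=(l²−L²−A²−y'²−z²)/(2L)=-0.0010
  θ1 = atan2(B,A) + arccos(C/0.4348) = 0.0000
arm 2 (φ=120.0°): x'=0.0360, y'=-0.2298
  A cos θ + B sin θ = C:  0.1440·cos θ + -0.4348·sin θ = -0.1315
  γ=atan2(-0.4348,0.1440)=-1.2510;  ψ=arccos(-0.2870)=1.8619;  θ2=γ+ψ≈0.6109
φ3=240.0° → target in arm frame (-0.2170, 0.0837)
  e−x'=0.3970;  (l²−L²−(e−x')²−y'²−z²)/2L = -0.3592
  θ3 = atan2(B,A) + arccos(C/0.5888) = 1.3962

θ₁ = 0.0000, θ₂ = 0.6109, θ₃ = 1.3962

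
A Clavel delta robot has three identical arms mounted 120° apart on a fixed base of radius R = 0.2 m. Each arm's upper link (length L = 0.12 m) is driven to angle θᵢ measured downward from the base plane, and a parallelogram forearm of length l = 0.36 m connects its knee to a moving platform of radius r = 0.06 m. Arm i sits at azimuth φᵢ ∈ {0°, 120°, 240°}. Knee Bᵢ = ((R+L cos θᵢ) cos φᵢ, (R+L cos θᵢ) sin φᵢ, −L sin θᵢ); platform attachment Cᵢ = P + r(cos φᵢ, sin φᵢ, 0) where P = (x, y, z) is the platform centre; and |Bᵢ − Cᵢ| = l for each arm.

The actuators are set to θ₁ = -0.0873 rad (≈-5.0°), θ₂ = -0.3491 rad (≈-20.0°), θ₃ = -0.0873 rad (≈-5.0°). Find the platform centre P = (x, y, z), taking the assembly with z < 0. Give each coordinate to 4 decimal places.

φ1=0.0°: virtual centre (0.2595, 0.0000, 0.0105), radius l
φ2=120.0°: virtual centre (-0.1264, 0.2189, 0.0410), radius l
arm 3 at φ=240.0°: e+L cos θ3 = 0.2595;  S3 = (-0.1298, -0.2248, 0.0105)
eliminate P² terms by subtracting sphere 1 from 2 and 3
linear system: -0.7718x+0.4378y = -0.0019−0.0612z; -0.7786x+-0.4495y = 0.0000−0.0000z
det = 0.6879;  x = 0.0012+0.0400z,  y = -0.0021+-0.0692z
sphere 1 gives Az²+Bz+C=0 with A=1.0064, B=-0.0413, C=-0.0628;  B²−4AC=0.2544;  roots -0.2301, 0.2711;  negative root z = -0.2301
x = -0.0080, y = 0.0138

(-0.0080, 0.0138, -0.2301)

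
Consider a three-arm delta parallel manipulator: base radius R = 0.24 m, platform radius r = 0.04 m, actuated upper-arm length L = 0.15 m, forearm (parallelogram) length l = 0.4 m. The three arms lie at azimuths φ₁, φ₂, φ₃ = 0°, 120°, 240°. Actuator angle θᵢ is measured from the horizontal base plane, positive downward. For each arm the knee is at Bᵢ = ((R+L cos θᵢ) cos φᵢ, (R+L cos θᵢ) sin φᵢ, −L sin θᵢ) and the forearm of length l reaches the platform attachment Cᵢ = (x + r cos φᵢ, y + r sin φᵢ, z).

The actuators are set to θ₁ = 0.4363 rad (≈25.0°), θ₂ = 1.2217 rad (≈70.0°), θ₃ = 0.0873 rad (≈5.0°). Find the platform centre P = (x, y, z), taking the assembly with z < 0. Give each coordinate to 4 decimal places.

(0.0330, -0.1141, -0.2983)

arm 1 at φ=0.0°: ρ1 = 0.3359;  O1 = (0.3359, 0.0000, -0.0634)
arm 2 at φ=120.0°: ρ2 = 0.2513;  O2 = (-0.1257, 0.2176, -0.1410)
arm 3 at φ=240.0°: ρ3 = 0.3494;  O3 = (-0.1747, -0.3026, -0.0131)
|O₂|²−|O₁|² = -0.0339;  |O₃|²−|O₁|² = 0.0054
plane₁₂: -0.9232x+0.4353y+-0.1551z = -0.0339
det = 1.0033;  x = 0.0181+-0.0499z,  y = -0.0394+0.2505z
into |P−O₁|² = l²: 1.0652z² + 0.1388z + -0.0534 = 0;  Δ = 0.2467;  z = -0.2983 or 0.1680 → z<0 root = -0.2983
x = 0.0330, y = -0.1141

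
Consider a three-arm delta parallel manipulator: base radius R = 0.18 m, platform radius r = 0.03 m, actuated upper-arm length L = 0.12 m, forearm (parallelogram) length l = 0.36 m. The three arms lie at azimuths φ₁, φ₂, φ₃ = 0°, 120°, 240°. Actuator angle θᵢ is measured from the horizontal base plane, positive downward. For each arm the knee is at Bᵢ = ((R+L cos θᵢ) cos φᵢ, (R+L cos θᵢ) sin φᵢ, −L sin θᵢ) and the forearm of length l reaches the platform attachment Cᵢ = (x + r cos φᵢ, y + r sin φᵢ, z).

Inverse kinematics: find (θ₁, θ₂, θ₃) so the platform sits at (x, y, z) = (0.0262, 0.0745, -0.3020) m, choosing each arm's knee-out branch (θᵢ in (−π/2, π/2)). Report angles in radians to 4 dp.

θ₁ = 0.3492, θ₂ = 0.1749, θ₃ = 0.9598

φ1=0.0° → target in arm frame (0.0262, 0.0745)
  A cos θ + B sin θ = C:  0.1238·cos θ + -0.3020·sin θ = 0.0130
  √(A²+B²)=0.3264;  θ1 = -1.1818+1.5310 ≈ 0.3492
φ2=120.0° → target in arm frame (0.0514, -0.0599)
  A cos θ + B sin θ = C:  0.0986·cos θ + -0.3020·sin θ = 0.0445
  √(A²+B²)=0.3177;  θ2 = -1.2553+1.4302 ≈ 0.1749
arm 3 (φ=240.0°): x'=-0.0776, y'=-0.0146
  e−x'=0.2276;  (l²−L²−(e−x')²−y'²−z²)/2L = -0.1168
  √(A²+B²)=0.3782;  θ3 = -0.9249+1.8847 ≈ 0.9598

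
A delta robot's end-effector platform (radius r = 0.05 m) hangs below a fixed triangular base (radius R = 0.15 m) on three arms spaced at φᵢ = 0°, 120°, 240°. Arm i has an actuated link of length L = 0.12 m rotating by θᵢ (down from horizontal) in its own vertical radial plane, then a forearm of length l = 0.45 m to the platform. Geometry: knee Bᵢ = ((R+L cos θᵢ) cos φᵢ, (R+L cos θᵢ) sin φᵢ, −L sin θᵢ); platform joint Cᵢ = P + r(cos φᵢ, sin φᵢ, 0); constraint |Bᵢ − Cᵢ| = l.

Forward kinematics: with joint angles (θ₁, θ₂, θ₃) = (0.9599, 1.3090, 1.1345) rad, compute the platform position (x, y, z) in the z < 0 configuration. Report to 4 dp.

(0.0437, -0.0253, -0.5298)

φ1=0.0°: virtual centre (0.1688, 0.0000, -0.0983), radius l
φ2=120.0°: virtual centre (-0.0655, 0.1135, -0.1159), radius l
centre 3 = (0.1507·cos240.0°, 0.1507·sin240.0°, -0.1088) = (-0.0754, -0.1305, -0.1088)
eliminate P² terms by subtracting sphere 1 from 2 and 3
[-0.4687 0.2270 -0.0352]·P = -0.0076;  [-0.4884 -0.2610 -0.0209]·P = -0.0036
Cramer: x(z) = 0.0120-0.0598z;  y(z) = -0.0085+0.0317z
sphere 1 gives Az²+Bz+C=0 with A=1.0046, B=0.2148, C=-0.1682;  B²−4AC=0.7219;  roots -0.5298, 0.3160;  negative root z = -0.5298
x = 0.0437, y = -0.0253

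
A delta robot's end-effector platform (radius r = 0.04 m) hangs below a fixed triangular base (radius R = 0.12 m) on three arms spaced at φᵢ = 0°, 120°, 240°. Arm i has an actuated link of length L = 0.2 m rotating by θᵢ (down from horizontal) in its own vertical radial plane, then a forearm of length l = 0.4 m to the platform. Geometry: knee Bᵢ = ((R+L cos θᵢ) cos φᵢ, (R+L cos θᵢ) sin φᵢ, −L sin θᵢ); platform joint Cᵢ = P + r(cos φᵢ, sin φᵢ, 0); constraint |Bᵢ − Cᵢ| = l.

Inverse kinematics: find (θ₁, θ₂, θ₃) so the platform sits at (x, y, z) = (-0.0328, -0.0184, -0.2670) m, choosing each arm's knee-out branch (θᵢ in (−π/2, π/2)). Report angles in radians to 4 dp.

θ₁ = 0.0872, θ₂ = -0.0870, θ₃ = -0.2619

rotate P by −φ1: (-0.0328, -0.0184, -0.2670)
  A=0.1128, B=-0.2670, C=(l²−L²−A²−y'²−z²)/(2L)=0.0891
  θ1 = atan2(B,A) + arccos(C/0.2898) = 0.0872
rotate P by −φ2: (0.0005, 0.0376, -0.2670)
  A cos θ + B sin θ = C:  0.0795·cos θ + -0.2670·sin θ = 0.1024
  θ2 = atan2(B,A) + arccos(C/0.2786) = -0.0870
arm 3 (φ=240.0°): x'=0.0323, y'=-0.0192
  e−x'=0.0477;  (l²−L²−(e−x')²−y'²−z²)/2L = 0.1152
  √(A²+B²)=0.2712;  θ3 = -1.3941+1.1322 ≈ -0.2619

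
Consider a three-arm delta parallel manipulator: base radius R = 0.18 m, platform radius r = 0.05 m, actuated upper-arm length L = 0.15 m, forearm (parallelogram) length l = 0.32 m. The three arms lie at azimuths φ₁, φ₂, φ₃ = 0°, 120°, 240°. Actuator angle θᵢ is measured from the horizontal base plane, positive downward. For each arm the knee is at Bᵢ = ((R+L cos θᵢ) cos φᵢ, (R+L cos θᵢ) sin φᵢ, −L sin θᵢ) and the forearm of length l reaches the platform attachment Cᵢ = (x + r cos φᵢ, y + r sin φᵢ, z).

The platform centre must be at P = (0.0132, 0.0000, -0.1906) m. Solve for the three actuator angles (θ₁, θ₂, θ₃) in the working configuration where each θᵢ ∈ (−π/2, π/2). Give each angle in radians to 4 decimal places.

θ₁ = 0.0872, θ₂ = 0.2618, θ₃ = 0.2618

φ1=0.0° → target in arm frame (0.0132, 0.0000)
  A cos θ + B sin θ = C:  0.1168·cos θ + -0.1906·sin θ = 0.0998
  θ1 = atan2(B,A) + arccos(C/0.2235) = 0.0872
arm 2 (φ=120.0°): x'=-0.0066, y'=-0.0114
  e−x'=0.1366;  (l²−L²−(e−x')²−y'²−z²)/2L = 0.0826
  √(A²+B²)=0.2345;  θ2 = -0.9490+1.2108 ≈ 0.2618
φ3=240.0° → target in arm frame (-0.0066, 0.0114)
  A=0.1366, B=-0.1906, C=(l²−L²−A²−y'²−z²)/(2L)=0.0826
  γ=atan2(-0.1906,0.1366)=-0.9490;  ψ=arccos(0.3523)=1.2108;  θ3=γ+ψ≈0.2618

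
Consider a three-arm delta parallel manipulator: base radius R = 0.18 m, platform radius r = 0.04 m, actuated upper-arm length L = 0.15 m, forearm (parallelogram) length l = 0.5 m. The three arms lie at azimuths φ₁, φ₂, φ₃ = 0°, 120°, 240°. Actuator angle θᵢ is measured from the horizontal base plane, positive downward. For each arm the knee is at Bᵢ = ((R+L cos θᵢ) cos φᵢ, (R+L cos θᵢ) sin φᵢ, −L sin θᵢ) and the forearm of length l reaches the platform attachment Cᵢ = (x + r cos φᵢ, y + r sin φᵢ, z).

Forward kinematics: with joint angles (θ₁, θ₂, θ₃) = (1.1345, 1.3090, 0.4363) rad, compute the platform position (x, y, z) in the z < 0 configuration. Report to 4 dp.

φ1=0.0°: virtual centre (0.2034, 0.0000, -0.1359), radius l
φ2=120.0°: virtual centre (-0.0894, 0.1549, -0.1449), radius l
arm 3 at φ=240.0°: ρ3 = 0.2759;  centre 3 = (-0.1380, -0.2390, -0.0634)
subtract pairs → two planes through P
linear system: -0.5856x+0.3097y = -0.0069−-0.0179z; -0.6827x+-0.4780y = 0.0203−0.1451z
det = 0.4914;  x = -0.0061+0.0741z,  y = -0.0338+0.1978z
into |P−centre ₁|² = l²: 1.0446z² + 0.2275z + -0.1865 = 0;  Δ = 0.8310;  z = -0.5452 or 0.3274 → z<0 root = -0.5452
x = -0.0465, y = -0.1416

(-0.0465, -0.1416, -0.5452)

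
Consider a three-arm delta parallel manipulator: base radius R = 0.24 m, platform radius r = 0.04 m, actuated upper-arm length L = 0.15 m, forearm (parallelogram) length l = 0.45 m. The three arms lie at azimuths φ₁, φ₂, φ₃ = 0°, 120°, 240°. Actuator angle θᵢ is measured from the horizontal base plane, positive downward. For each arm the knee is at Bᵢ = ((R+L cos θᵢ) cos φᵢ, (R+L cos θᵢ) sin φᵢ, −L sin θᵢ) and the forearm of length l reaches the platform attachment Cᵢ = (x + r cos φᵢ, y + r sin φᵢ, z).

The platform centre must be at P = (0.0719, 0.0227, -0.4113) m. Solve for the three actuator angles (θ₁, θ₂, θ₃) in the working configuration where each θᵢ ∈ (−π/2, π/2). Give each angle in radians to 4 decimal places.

φ1=0.0° → target in arm frame (0.0719, 0.0227)
  A=0.1281, B=-0.4113, C=(l²−L²−A²−y'²−z²)/(2L)=-0.0203
  γ=atan2(-0.4113,0.1281)=-1.2689;  ψ=arccos(-0.0471)=1.6180;  θ1=γ+ψ≈0.3491
φ2=120.0° → target in arm frame (-0.0163, -0.0736)
  A=0.2163, B=-0.4113, C=(l²−L²−A²−y'²−z²)/(2L)=-0.1379
  √(A²+B²)=0.4647;  θ2 = -1.0867+1.8721 ≈ 0.7854
arm 3 (φ=240.0°): x'=-0.0556, y'=0.0509
  A cos θ + B sin θ = C:  0.2556·cos θ + -0.4113·sin θ = -0.1903
  √(A²+B²)=0.4843;  θ3 = -1.0147+1.9747 ≈ 0.9600

θ₁ = 0.3491, θ₂ = 0.7854, θ₃ = 0.9600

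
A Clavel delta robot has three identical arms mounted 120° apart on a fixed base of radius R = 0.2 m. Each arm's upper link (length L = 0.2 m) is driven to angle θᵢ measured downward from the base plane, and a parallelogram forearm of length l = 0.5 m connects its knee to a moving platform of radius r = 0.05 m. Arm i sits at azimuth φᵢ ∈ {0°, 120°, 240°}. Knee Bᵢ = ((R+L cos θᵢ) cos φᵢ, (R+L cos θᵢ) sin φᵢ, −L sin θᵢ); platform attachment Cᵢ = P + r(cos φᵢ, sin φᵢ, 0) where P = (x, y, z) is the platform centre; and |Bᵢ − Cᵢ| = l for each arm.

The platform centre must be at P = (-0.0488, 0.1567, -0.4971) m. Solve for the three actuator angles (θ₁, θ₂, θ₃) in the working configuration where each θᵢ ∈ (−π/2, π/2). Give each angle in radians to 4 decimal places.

φ1=0.0° → target in arm frame (-0.0488, 0.1567)
  e−x'=0.1988;  (l²−L²−(e−x')²−y'²−z²)/2L = -0.2530
  √(A²+B²)=0.5354;  θ1 = -1.1904+2.0629 ≈ 0.8726
rotate P by −φ2: (0.1601, -0.0361, -0.4971)
  A=-0.0101, B=-0.4971, C=(l²−L²−A²−y'²−z²)/(2L)=-0.0963
  γ=atan2(-0.4971,-0.0101)=-1.5911;  ψ=arccos(-0.1936)=1.7657;  θ2=γ+ψ≈0.1746
arm 3 (φ=240.0°): x'=-0.1113, y'=-0.1206
  e−x'=0.2613;  (l²−L²−(e−x')²−y'²−z²)/2L = -0.2998
  θ3 = atan2(B,A) + arccos(C/0.5616) = 1.0472

θ₁ = 0.8726, θ₂ = 0.1746, θ₃ = 1.0472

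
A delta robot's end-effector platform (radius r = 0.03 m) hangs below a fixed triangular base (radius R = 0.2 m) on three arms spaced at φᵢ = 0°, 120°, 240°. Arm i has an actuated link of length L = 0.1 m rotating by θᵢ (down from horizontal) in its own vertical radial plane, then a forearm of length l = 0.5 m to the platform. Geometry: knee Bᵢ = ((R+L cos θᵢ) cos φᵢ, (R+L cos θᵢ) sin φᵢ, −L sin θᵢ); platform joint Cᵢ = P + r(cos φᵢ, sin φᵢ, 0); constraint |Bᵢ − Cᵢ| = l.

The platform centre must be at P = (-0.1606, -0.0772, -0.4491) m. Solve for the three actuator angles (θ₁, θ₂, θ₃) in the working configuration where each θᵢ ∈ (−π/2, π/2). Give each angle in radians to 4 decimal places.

θ₁ = 1.3959, θ₂ = 0.5234, θ₃ = -0.2622

arm 1 (φ=0.0°): x'=-0.1606, y'=-0.0772
  A cos θ + B sin θ = C:  0.3306·cos θ + -0.4491·sin θ = -0.3847
  γ=atan2(-0.4491,0.3306)=-0.9362;  ψ=arccos(-0.6899)=2.3322;  θ1=γ+ψ≈1.3959
φ2=120.0° → target in arm frame (0.0134, 0.1777)
  e−x'=0.1566;  (l²−L²−(e−x')²−y'²−z²)/2L = -0.0889
  γ=atan2(-0.4491,0.1566)=-1.2354;  ψ=arccos(-0.1868)=1.7587;  θ2=γ+ψ≈0.5234
arm 3 (φ=240.0°): x'=0.1472, y'=-0.1005
  A cos θ + B sin θ = C:  0.0228·cos θ + -0.4491·sin θ = 0.1385
  γ=atan2(-0.4491,0.0228)=-1.5200;  ψ=arccos(0.3079)=1.2578;  θ3=γ+ψ≈-0.2622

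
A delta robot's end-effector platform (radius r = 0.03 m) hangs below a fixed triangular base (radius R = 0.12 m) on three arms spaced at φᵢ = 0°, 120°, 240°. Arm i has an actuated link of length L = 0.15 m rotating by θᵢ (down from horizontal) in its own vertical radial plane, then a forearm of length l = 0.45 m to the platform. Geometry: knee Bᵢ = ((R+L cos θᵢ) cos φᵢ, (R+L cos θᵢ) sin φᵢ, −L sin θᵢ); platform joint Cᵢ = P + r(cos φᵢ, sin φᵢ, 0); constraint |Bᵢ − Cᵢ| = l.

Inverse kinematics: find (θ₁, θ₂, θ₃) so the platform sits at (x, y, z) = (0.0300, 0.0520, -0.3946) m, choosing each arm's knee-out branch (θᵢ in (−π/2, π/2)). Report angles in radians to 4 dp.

θ₁ = 0.0001, θ₂ = 0.0000, θ₃ = 0.3493

φ1=0.0° → target in arm frame (0.0300, 0.0520)
  A cos θ + B sin θ = C:  0.0600·cos θ + -0.3946·sin θ = 0.0600
  γ=atan2(-0.3946,0.0600)=-1.4199;  ψ=arccos(0.1502)=1.4200;  θ1=γ+ψ≈0.0001
arm 2 (φ=120.0°): x'=0.0300, y'=-0.0520
  e−x'=0.0600;  (l²−L²−(e−x')²−y'²−z²)/2L = 0.0600
  γ=atan2(-0.3946,0.0600)=-1.4200;  ψ=arccos(0.1503)=1.4200;  θ2=γ+ψ≈0.0000
arm 3 (φ=240.0°): x'=-0.0600, y'=0.0000
  A=0.1500, B=-0.3946, C=(l²−L²−A²−y'²−z²)/(2L)=0.0059
  √(A²+B²)=0.4222;  θ3 = -1.2075+1.5567 ≈ 0.3493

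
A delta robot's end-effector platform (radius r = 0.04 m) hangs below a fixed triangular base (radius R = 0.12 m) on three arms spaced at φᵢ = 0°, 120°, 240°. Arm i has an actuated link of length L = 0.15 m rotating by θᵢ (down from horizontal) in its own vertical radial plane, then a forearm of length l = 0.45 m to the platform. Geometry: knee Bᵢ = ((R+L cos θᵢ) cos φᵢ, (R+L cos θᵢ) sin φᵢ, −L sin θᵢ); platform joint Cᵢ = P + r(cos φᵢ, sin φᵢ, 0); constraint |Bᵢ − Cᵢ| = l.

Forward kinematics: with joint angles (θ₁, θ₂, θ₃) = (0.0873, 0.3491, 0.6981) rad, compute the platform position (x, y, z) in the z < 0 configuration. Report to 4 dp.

(0.0866, 0.0634, -0.4351)

φ1=0.0°: virtual centre (0.2294, 0.0000, -0.0131), radius l
arm 2 at φ=120.0°: ρ2 = 0.2210;  S2 = (-0.1105, 0.1914, -0.0513)
arm 3 at φ=240.0°: ρ3 = 0.1949;  S3 = (-0.0975, -0.1688, -0.0964)
subtract pairs → two planes through P
plane₁₂: -0.6798x+0.3827y+-0.0765z = -0.0014
Cramer: x(z) = 0.0054-0.1868z;  y(z) = 0.0060-0.1320z
into |P−S₁|² = l²: 1.0523z² + 0.1083z + -0.1521 = 0;  Δ = 0.6519;  z = -0.4351 or 0.3322 → z<0 root = -0.4351
x = 0.0866, y = 0.0634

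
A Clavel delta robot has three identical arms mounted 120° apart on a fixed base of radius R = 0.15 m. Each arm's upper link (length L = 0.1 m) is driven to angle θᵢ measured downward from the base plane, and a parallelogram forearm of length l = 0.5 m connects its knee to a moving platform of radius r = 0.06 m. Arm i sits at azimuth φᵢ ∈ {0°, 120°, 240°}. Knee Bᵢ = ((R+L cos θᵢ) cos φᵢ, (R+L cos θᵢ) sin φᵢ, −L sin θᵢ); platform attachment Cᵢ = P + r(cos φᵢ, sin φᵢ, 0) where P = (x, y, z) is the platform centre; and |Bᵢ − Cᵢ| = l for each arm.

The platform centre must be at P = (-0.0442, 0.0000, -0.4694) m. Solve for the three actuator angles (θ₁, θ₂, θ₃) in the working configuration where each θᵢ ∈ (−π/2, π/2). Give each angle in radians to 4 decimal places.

θ₁ = 0.2615, θ₂ = -0.0001, θ₃ = -0.0001

φ1=0.0° → target in arm frame (-0.0442, 0.0000)
  A=0.1342, B=-0.4694, C=(l²−L²−A²−y'²−z²)/(2L)=0.0083
  √(A²+B²)=0.4882;  θ1 = -1.2923+1.5539 ≈ 0.2615
φ2=120.0° → target in arm frame (0.0221, 0.0383)
  A cos θ + B sin θ = C:  0.0679·cos θ + -0.4694·sin θ = 0.0679
  γ=atan2(-0.4694,0.0679)=-1.4271;  ψ=arccos(0.1432)=1.4271;  θ2=γ+ψ≈-0.0001
arm 3 (φ=240.0°): x'=0.0221, y'=-0.0383
  e−x'=0.0679;  (l²−L²−(e−x')²−y'²−z²)/2L = 0.0679
  θ3 = atan2(B,A) + arccos(C/0.4743) = -0.0001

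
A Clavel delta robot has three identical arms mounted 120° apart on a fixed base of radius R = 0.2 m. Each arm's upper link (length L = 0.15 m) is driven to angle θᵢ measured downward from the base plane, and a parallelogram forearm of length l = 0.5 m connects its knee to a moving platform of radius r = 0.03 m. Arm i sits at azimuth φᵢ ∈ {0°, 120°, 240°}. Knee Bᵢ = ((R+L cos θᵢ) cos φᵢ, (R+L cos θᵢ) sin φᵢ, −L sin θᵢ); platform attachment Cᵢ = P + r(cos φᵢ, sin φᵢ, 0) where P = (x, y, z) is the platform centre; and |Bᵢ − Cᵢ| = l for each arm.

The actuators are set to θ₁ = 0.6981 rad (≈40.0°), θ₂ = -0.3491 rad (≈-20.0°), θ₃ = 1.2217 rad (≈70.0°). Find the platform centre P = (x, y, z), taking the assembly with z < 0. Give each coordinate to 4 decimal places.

arm 1 at φ=0.0°: ρ1 = 0.2849;  S1 = (0.2849, 0.0000, -0.0964)
φ2=120.0°: virtual centre (-0.1555, 0.2693, 0.0513), radius l
arm 3 at φ=240.0°: ρ3 = 0.2213;  S3 = (-0.1107, -0.1917, -0.1410)
subtract pairs → two planes through P
plane₁₂: -0.8808x+0.5386y+0.2954z = 0.0089
det = 0.7637;  x = 0.0108+0.0855z,  y = 0.0341+-0.4088z
into |P−S₁|² = l²: 1.1744z² + 0.1181z + -0.1644 = 0;  Δ = 0.7863;  z = -0.4278 or 0.3272 → z<0 root = -0.4278
x = -0.0258, y = 0.2090

(-0.0258, 0.2090, -0.4278)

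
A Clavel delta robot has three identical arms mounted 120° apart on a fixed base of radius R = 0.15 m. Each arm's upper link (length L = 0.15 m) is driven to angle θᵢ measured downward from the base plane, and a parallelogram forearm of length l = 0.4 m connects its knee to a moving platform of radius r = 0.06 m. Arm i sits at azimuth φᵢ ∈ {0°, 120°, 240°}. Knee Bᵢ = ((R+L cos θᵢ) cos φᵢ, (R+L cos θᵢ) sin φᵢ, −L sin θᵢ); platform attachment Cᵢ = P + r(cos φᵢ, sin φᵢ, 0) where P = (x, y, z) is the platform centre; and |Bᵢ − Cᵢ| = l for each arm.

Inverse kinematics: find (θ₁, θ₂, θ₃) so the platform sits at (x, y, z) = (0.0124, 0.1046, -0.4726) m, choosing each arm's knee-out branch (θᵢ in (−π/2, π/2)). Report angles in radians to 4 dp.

arm 1 (φ=0.0°): x'=0.0124, y'=0.1046
  A=0.0776, B=-0.4726, C=(l²−L²−A²−y'²−z²)/(2L)=-0.3427
  √(A²+B²)=0.4789;  θ1 = -1.4081+2.3683 ≈ 0.9602
rotate P by −φ2: (0.0844, -0.0630, -0.4726)
  e−x'=0.0056;  (l²−L²−(e−x')²−y'²−z²)/2L = -0.2995
  √(A²+B²)=0.4726;  θ2 = -1.5589+2.2572 ≈ 0.6982
rotate P by −φ3: (-0.0968, -0.0416, -0.4726)
  A=0.1868, B=-0.4726, C=(l²−L²−A²−y'²−z²)/(2L)=-0.4082
  θ3 = atan2(B,A) + arccos(C/0.5082) = 1.3092

θ₁ = 0.9602, θ₂ = 0.6982, θ₃ = 1.3092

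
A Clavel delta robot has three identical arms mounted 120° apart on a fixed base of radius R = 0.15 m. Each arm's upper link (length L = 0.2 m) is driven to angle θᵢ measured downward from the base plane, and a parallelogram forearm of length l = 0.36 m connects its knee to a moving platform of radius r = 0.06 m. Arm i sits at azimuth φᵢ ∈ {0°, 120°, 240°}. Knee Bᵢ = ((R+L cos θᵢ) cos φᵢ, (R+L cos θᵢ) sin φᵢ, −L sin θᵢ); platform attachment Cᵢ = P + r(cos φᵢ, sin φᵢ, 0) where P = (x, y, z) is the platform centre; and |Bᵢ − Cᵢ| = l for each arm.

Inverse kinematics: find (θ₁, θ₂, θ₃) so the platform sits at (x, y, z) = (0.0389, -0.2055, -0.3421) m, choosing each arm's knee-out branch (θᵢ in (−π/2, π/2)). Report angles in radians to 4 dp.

arm 1 (φ=0.0°): x'=0.0389, y'=-0.2055
  A=0.0511, B=-0.3421, C=(l²−L²−A²−y'²−z²)/(2L)=-0.1807
  √(A²+B²)=0.3459;  θ1 = -1.4225+2.1204 ≈ 0.6979
φ2=120.0° → target in arm frame (-0.1974, 0.0691)
  A=0.2874, B=-0.3421, C=(l²−L²−A²−y'²−z²)/(2L)=-0.2870
  √(A²+B²)=0.4468;  θ2 = -0.8720+2.2684 ≈ 1.3964
rotate P by −φ3: (0.1585, 0.1364, -0.3421)
  A cos θ + B sin θ = C:  -0.0685·cos θ + -0.3421·sin θ = -0.1269
  √(A²+B²)=0.3489;  θ3 = -1.7685+1.9429 ≈ 0.1745

θ₁ = 0.6979, θ₂ = 1.3964, θ₃ = 0.1745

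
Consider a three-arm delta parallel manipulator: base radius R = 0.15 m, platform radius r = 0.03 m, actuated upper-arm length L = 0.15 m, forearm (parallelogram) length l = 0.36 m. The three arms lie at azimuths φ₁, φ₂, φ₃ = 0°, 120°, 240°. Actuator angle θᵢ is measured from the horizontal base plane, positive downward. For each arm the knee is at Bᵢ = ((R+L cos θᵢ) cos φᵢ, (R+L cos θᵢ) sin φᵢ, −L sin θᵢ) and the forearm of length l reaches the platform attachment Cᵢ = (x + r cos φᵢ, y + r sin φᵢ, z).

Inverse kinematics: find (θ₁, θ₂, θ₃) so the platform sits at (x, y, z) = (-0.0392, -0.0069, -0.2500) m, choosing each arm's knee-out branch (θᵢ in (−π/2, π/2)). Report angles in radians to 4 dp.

φ1=0.0° → target in arm frame (-0.0392, -0.0069)
  e−x'=0.1592;  (l²−L²−(e−x')²−y'²−z²)/2L = 0.0640
  θ1 = atan2(B,A) + arccos(C/0.2964) = 0.3493
rotate P by −φ2: (0.0136, 0.0374, -0.2500)
  A=0.1064, B=-0.2500, C=(l²−L²−A²−y'²−z²)/(2L)=0.1063
  θ2 = atan2(B,A) + arccos(C/0.2717) = 0.0004
φ3=240.0° → target in arm frame (0.0256, -0.0305)
  e−x'=0.0944;  (l²−L²−(e−x')²−y'²−z²)/2L = 0.1158
  γ=atan2(-0.2500,0.0944)=-1.2097;  ψ=arccos(0.4335)=1.1224;  θ3=γ+ψ≈-0.0872

θ₁ = 0.3493, θ₂ = 0.0004, θ₃ = -0.0872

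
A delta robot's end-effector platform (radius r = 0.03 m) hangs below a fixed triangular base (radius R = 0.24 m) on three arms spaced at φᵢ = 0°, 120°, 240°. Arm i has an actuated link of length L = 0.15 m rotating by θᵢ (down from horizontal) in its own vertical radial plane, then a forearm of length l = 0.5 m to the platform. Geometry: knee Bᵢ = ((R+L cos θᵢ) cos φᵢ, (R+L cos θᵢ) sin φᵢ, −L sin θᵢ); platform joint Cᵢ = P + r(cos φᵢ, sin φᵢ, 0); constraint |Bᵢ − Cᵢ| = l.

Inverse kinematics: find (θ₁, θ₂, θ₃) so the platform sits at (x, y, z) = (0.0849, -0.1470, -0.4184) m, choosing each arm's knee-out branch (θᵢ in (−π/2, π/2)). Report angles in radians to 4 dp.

θ₁ = 0.1744, θ₂ = 1.3091, θ₃ = 0.1746

rotate P by −φ1: (0.0849, -0.1470, -0.4184)
  A cos θ + B sin θ = C:  0.1251·cos θ + -0.4184·sin θ = 0.0506
  √(A²+B²)=0.4367;  θ1 = -1.2803+1.4546 ≈ 0.1744
rotate P by −φ2: (-0.1698, 0.0000, -0.4184)
  e−x'=0.3798;  (l²−L²−(e−x')²−y'²−z²)/2L = -0.3059
  γ=atan2(-0.4184,0.3798)=-0.8338;  ψ=arccos(-0.5414)=2.1429;  θ2=γ+ψ≈1.3091
φ3=240.0° → target in arm frame (0.0849, 0.1470)
  A cos θ + B sin θ = C:  0.1251·cos θ + -0.4184·sin θ = 0.0505
  θ3 = atan2(B,A) + arccos(C/0.4367) = 0.1746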